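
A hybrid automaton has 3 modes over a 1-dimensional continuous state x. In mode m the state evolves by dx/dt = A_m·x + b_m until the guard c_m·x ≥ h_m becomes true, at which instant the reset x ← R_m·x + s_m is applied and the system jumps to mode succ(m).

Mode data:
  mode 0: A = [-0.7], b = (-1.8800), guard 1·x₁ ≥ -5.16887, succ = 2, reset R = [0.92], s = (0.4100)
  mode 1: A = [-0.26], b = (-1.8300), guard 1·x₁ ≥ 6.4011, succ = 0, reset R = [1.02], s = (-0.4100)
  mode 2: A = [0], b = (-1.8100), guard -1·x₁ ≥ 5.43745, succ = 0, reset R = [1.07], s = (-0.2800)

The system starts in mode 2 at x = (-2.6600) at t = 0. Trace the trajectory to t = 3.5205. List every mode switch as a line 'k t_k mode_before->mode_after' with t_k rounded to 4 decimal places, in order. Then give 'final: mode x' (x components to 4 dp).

1 1.5345 2->0
2 1.9886 0->2
3 2.5920 2->0
4 3.0461 0->2
final: 2 -5.2041

Mode 2: guard c·x = 5.4375 hit at Δt = 1.5345 (t = 1.5345), x⁻ = (-5.4374) → reset → x⁺ = (-6.0981), jump to mode 0
Mode 0: guard c·x = -5.1689 hit at Δt = 0.4541 (t = 1.9886), x⁻ = (-5.1689) → reset → x⁺ = (-4.3454), jump to mode 2
Mode 2: guard c·x = 5.4375 hit at Δt = 0.6034 (t = 2.5920), x⁻ = (-5.4375) → reset → x⁺ = (-6.0981), jump to mode 0
Mode 0: guard c·x = -5.1689 hit at Δt = 0.4541 (t = 3.0461), x⁻ = (-5.1689) → reset → x⁺ = (-4.3454), jump to mode 2
Mode 2: flow for 0.4744 to horizon, guard not reached → x = (-5.2041)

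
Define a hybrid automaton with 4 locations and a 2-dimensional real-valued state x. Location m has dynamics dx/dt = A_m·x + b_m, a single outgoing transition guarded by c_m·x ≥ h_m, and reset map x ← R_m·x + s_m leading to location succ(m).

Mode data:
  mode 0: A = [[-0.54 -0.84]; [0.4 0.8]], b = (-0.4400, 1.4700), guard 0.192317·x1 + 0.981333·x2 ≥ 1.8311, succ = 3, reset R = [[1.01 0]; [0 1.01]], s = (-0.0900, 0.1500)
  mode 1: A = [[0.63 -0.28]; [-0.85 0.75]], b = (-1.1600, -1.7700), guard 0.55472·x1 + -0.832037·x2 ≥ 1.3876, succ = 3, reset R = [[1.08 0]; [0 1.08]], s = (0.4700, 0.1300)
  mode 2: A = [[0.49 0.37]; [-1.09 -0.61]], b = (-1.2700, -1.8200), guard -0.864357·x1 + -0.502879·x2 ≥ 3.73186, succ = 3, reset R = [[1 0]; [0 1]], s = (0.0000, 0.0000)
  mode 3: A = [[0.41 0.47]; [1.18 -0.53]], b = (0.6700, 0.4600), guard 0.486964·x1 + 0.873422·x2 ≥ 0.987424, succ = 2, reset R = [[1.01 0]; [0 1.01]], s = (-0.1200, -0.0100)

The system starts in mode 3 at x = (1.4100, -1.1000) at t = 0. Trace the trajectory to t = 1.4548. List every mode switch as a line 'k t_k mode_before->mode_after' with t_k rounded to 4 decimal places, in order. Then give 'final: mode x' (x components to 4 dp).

Mode 3: guard c·x = 0.9874 hit at Δt = 0.4431 (t = 0.4431), x⁻ = (1.8956, 0.0736) → reset → x⁺ = (1.7946, 0.0644), jump to mode 2
Mode 2: flow for 1.0117 to horizon, guard not reached → x = (0.6543, -2.4002)

1 0.4431 3->2
final: 2 0.6543 -2.4002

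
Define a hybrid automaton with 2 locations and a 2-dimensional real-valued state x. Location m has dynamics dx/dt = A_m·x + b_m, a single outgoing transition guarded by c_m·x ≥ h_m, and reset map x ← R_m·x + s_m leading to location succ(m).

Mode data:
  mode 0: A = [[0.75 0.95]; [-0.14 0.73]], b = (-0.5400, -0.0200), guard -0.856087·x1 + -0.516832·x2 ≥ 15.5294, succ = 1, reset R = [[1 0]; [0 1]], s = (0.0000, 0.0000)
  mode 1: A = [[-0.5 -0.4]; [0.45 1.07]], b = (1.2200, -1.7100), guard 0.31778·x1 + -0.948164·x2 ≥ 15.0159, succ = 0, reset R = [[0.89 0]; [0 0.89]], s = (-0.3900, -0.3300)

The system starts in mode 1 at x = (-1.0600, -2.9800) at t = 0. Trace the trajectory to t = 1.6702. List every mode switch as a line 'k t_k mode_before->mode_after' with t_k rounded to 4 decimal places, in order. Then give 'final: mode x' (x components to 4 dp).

1 1.2183 1->0
final: 0 -4.3853 -18.5692

Mode 1: guard c·x = 15.0159 hit at Δt = 1.2183 (t = 1.2183), x⁻ = (3.5871, -14.6346) → reset → x⁺ = (2.8025, -13.3548), jump to mode 0
Mode 0: flow for 0.4519 to horizon, guard not reached → x = (-4.3853, -18.5692)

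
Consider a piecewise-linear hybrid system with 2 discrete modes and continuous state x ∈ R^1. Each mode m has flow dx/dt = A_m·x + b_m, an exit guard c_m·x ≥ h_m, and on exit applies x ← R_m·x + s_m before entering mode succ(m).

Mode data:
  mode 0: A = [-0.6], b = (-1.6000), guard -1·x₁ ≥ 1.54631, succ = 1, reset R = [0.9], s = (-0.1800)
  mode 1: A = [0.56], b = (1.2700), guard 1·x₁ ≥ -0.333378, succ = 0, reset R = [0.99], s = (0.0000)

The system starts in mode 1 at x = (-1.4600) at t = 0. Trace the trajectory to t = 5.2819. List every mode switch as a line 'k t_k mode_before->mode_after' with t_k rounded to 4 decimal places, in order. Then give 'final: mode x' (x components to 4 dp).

Mode 1: guard c·x = -0.3334 hit at Δt = 1.5593 (t = 1.5593), x⁻ = (-0.3334) → reset → x⁺ = (-0.3300), jump to mode 0
Mode 0: guard c·x = 1.5463 hit at Δt = 1.2251 (t = 2.7844), x⁻ = (-1.5463) → reset → x⁺ = (-1.5717), jump to mode 1
Mode 1: guard c·x = -0.3334 hit at Δt = 1.8250 (t = 4.6094), x⁻ = (-0.3334) → reset → x⁺ = (-0.3300), jump to mode 0
Mode 0: flow for 0.6725 to horizon, guard not reached → x = (-1.1059)

1 1.5593 1->0
2 2.7844 0->1
3 4.6094 1->0
final: 0 -1.1059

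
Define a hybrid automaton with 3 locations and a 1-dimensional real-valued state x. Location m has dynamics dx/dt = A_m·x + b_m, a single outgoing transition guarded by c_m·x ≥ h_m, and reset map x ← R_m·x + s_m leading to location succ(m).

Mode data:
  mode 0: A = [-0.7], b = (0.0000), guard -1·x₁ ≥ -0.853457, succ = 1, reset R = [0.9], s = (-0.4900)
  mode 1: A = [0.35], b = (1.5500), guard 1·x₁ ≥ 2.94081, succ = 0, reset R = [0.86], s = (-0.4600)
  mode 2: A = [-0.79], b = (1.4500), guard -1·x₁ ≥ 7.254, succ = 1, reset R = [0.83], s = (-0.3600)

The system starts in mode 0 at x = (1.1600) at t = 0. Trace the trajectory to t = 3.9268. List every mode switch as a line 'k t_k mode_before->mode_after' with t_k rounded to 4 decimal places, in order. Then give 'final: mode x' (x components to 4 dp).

1 0.4384 0->1
2 1.7194 1->0
3 2.9845 0->1
final: 1 2.1170

Mode 0: guard c·x = -0.8535 hit at Δt = 0.4384 (t = 0.4384), x⁻ = (0.8535) → reset → x⁺ = (0.2781), jump to mode 1
Mode 1: guard c·x = 2.9408 hit at Δt = 1.2810 (t = 1.7194), x⁻ = (2.9408) → reset → x⁺ = (2.0691), jump to mode 0
Mode 0: guard c·x = -0.8535 hit at Δt = 1.2651 (t = 2.9845), x⁻ = (0.8535) → reset → x⁺ = (0.2781), jump to mode 1
Mode 1: flow for 0.9423 to horizon, guard not reached → x = (2.1170)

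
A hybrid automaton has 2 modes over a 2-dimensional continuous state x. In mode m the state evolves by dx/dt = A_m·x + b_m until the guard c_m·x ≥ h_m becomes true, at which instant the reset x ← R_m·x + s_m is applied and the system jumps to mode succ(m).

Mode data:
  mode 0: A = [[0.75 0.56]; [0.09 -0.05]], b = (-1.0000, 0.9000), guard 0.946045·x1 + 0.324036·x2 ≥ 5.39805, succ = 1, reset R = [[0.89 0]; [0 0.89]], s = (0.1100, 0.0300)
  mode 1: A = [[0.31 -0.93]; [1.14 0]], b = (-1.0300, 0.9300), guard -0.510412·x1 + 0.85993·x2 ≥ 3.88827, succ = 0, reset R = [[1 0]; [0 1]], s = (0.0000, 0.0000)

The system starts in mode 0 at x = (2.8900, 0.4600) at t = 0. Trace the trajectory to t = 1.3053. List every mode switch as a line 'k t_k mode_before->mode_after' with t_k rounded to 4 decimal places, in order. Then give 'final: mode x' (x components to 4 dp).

1 0.9296 0->1
final: 1 3.9351 3.6608

Mode 0: guard c·x = 5.3980 hit at Δt = 0.9296 (t = 0.9296), x⁻ = (5.1675, 1.5720) → reset → x⁺ = (4.7090, 1.4291), jump to mode 1
Mode 1: flow for 0.3757 to horizon, guard not reached → x = (3.9351, 3.6608)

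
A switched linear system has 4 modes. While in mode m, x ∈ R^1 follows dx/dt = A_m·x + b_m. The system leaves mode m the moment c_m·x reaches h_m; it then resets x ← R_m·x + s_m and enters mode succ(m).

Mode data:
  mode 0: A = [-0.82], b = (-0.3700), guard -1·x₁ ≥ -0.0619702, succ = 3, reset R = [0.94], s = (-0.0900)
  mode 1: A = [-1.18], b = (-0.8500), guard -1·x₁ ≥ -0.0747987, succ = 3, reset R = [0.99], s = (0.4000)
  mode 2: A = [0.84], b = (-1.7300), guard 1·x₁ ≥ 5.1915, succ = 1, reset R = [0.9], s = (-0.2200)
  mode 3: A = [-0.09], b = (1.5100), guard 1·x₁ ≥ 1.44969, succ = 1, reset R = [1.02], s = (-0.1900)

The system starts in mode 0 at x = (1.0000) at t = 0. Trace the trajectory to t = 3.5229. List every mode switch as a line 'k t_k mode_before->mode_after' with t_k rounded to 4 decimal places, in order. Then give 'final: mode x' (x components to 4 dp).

Mode 0: guard c·x = -0.0620 hit at Δt = 1.2677 (t = 1.2677), x⁻ = (0.0620) → reset → x⁺ = (-0.0317), jump to mode 3
Mode 3: guard c·x = 1.4497 hit at Δt = 1.0251 (t = 2.2928), x⁻ = (1.4497) → reset → x⁺ = (1.2887), jump to mode 1
Mode 1: guard c·x = -0.0748 hit at Δt = 0.7855 (t = 3.0783), x⁻ = (0.0748) → reset → x⁺ = (0.4741), jump to mode 3
Mode 3: flow for 0.4446 to horizon, guard not reached → x = (1.1136)

1 1.2677 0->3
2 2.2928 3->1
3 3.0783 1->3
final: 3 1.1136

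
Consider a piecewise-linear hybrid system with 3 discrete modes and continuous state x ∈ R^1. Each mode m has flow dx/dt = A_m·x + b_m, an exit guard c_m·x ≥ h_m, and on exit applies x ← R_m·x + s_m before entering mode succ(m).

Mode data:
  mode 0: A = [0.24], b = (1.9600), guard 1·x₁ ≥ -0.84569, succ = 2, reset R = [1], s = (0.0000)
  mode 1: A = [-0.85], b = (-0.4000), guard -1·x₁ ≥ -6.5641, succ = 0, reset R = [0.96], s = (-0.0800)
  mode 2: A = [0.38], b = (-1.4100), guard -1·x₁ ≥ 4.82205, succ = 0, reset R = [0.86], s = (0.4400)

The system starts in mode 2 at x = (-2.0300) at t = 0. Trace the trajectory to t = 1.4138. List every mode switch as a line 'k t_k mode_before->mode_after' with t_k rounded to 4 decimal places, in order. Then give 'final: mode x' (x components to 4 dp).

1 1.0430 2->0
final: 0 -3.2919

Mode 2: guard c·x = 4.8220 hit at Δt = 1.0430 (t = 1.0430), x⁻ = (-4.8220) → reset → x⁺ = (-3.7070), jump to mode 0
Mode 0: flow for 0.3708 to horizon, guard not reached → x = (-3.2919)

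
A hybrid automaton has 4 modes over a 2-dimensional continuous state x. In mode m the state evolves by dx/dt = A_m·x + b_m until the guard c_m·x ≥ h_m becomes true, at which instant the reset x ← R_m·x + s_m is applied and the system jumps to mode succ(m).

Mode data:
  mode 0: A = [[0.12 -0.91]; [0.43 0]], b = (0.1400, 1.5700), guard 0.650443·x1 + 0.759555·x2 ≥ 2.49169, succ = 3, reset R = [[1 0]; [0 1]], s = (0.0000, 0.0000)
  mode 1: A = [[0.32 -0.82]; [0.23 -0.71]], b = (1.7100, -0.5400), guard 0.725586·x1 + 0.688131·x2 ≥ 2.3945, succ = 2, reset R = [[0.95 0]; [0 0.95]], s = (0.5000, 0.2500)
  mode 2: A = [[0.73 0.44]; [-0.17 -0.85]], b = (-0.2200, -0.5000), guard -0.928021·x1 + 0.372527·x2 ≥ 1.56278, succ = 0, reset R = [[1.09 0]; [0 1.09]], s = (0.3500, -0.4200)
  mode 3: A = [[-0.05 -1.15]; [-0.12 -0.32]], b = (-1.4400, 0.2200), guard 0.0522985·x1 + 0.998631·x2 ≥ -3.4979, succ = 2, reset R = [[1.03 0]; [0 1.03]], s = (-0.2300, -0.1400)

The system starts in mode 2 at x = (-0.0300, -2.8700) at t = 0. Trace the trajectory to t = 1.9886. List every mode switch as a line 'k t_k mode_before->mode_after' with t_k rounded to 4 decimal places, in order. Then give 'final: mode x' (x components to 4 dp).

1 1.1771 2->0
final: 0 -0.9946 -1.0523

Mode 2: guard c·x = 1.5628 hit at Δt = 1.1771 (t = 1.1771), x⁻ = (-2.1958, -1.2749) → reset → x⁺ = (-2.0434, -1.8096), jump to mode 0
Mode 0: flow for 0.8115 to horizon, guard not reached → x = (-0.9946, -1.0523)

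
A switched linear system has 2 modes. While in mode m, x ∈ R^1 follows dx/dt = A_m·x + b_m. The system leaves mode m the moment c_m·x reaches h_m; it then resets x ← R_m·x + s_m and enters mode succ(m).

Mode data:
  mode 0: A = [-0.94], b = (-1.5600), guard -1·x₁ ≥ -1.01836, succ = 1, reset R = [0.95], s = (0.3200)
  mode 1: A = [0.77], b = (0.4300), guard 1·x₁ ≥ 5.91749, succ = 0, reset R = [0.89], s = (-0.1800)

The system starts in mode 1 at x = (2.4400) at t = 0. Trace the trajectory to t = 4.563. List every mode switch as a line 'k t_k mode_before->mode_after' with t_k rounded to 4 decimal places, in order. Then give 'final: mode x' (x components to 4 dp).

1 1.0000 1->0
2 1.9829 0->1
3 3.6129 1->0
final: 0 1.1023

Mode 1: guard c·x = 5.9175 hit at Δt = 1.0000 (t = 1.0000), x⁻ = (5.9175) → reset → x⁺ = (5.0866), jump to mode 0
Mode 0: guard c·x = -1.0184 hit at Δt = 0.9829 (t = 1.9829), x⁻ = (1.0184) → reset → x⁺ = (1.2874), jump to mode 1
Mode 1: guard c·x = 5.9175 hit at Δt = 1.6300 (t = 3.6129), x⁻ = (5.9175) → reset → x⁺ = (5.0866), jump to mode 0
Mode 0: flow for 0.9501 to horizon, guard not reached → x = (1.1023)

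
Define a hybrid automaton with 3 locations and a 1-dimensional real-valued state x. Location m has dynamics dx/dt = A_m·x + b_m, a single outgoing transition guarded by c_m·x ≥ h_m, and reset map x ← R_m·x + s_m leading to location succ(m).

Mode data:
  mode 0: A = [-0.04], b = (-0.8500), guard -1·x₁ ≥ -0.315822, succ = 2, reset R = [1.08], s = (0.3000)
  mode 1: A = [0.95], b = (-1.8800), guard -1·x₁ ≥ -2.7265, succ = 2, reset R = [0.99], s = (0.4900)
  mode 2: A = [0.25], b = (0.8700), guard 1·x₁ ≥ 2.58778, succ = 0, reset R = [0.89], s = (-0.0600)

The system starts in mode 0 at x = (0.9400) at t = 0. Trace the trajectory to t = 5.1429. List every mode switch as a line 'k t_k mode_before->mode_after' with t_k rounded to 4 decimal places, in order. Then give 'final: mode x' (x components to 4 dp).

Mode 0: guard c·x = -0.3158 hit at Δt = 0.7133 (t = 0.7133), x⁻ = (0.3158) → reset → x⁺ = (0.6411), jump to mode 2
Mode 2: guard c·x = 2.5878 hit at Δt = 1.5475 (t = 2.2608), x⁻ = (2.5878) → reset → x⁺ = (2.2431), jump to mode 0
Mode 0: guard c·x = -0.3158 hit at Δt = 2.1400 (t = 4.4008), x⁻ = (0.3158) → reset → x⁺ = (0.6411), jump to mode 2
Mode 2: flow for 0.7421 to horizon, guard not reached → x = (1.4812)

1 0.7133 0->2
2 2.2608 2->0
3 4.4008 0->2
final: 2 1.4812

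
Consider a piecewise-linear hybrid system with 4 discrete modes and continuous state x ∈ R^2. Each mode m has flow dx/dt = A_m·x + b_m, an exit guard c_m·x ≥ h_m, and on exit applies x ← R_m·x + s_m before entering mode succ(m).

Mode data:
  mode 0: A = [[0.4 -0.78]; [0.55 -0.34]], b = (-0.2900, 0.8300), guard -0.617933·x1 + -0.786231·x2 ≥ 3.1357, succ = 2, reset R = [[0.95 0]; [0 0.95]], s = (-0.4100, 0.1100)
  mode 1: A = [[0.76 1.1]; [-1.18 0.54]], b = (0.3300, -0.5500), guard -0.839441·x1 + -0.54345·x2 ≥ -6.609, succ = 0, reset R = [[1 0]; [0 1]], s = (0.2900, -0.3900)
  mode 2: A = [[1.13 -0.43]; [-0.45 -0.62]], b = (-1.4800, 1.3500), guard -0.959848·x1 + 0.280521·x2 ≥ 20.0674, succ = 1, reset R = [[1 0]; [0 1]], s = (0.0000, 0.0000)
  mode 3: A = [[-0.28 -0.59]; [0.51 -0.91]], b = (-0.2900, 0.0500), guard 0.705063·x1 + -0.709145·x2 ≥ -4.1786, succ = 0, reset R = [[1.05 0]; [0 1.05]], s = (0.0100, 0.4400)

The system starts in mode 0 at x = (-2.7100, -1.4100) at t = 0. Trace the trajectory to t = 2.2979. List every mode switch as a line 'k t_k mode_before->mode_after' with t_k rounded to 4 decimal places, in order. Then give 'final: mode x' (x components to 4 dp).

Mode 0: guard c·x = 3.1357 hit at Δt = 1.0979 (t = 1.0979), x⁻ = (-2.9745, -1.6505) → reset → x⁺ = (-3.2357, -1.4580), jump to mode 2
Mode 2: flow for 1.2000 to horizon, guard not reached → x = (-16.7715, 3.9238)

1 1.0979 0->2
final: 2 -16.7715 3.9238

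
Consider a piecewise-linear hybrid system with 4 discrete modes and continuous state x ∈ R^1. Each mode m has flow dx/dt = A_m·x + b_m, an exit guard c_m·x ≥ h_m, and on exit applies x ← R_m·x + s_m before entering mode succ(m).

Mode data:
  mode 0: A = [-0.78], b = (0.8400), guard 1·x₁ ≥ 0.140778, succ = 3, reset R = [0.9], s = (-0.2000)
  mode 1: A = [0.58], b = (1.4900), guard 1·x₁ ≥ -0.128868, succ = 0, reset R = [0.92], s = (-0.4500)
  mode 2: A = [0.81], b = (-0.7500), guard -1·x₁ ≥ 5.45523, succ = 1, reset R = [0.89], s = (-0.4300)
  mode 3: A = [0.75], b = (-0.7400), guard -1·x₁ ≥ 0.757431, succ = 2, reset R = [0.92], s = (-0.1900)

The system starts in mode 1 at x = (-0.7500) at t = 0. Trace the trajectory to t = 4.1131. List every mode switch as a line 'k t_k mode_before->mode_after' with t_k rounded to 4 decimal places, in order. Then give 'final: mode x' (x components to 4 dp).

1 0.5065 1->0
2 1.2296 0->3
3 1.8936 3->2
4 3.4473 2->1
final: 1 -6.5654

Mode 1: guard c·x = -0.1289 hit at Δt = 0.5065 (t = 0.5065), x⁻ = (-0.1289) → reset → x⁺ = (-0.5686), jump to mode 0
Mode 0: guard c·x = 0.1408 hit at Δt = 0.7231 (t = 1.2296), x⁻ = (0.1408) → reset → x⁺ = (-0.0733), jump to mode 3
Mode 3: guard c·x = 0.7574 hit at Δt = 0.6640 (t = 1.8936), x⁻ = (-0.7574) → reset → x⁺ = (-0.8868), jump to mode 2
Mode 2: guard c·x = 5.4552 hit at Δt = 1.5537 (t = 3.4473), x⁻ = (-5.4552) → reset → x⁺ = (-5.2852), jump to mode 1
Mode 1: flow for 0.6658 to horizon, guard not reached → x = (-6.5654)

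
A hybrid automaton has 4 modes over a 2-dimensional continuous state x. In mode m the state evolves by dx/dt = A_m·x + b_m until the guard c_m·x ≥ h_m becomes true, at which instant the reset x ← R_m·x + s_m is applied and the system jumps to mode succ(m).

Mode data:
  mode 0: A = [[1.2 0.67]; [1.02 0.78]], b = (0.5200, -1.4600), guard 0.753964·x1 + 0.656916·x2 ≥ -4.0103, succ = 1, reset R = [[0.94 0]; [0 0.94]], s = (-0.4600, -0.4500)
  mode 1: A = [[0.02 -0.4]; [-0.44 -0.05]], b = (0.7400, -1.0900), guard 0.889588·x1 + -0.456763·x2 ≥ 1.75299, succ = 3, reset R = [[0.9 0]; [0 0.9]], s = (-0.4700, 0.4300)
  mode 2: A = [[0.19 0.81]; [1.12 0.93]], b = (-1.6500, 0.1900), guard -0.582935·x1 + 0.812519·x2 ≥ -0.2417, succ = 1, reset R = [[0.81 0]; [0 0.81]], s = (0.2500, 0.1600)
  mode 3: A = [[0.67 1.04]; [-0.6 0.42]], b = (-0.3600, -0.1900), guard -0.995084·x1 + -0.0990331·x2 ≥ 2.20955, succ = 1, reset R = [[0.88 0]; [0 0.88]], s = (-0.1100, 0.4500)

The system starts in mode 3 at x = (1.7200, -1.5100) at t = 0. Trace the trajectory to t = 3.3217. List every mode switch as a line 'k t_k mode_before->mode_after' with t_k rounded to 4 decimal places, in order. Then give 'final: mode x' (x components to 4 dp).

Mode 3: guard c·x = 2.2096 hit at Δt = 1.2757 (t = 1.2757), x⁻ = (-1.8757, -3.4640) → reset → x⁺ = (-1.7606, -2.5983), jump to mode 1
Mode 1: guard c·x = 1.7530 hit at Δt = 1.0992 (t = 2.3749), x⁻ = (0.2913, -3.2705) → reset → x⁺ = (-0.2078, -2.5135), jump to mode 3
Mode 3: guard c·x = 2.2096 hit at Δt = 0.4486 (t = 2.8235), x⁻ = (-1.9383, -2.8351) → reset → x⁺ = (-1.8157, -2.0449), jump to mode 1
Mode 1: flow for 0.4982 to horizon, guard not reached → x = (-1.0389, -2.2215)

1 1.2757 3->1
2 2.3749 1->3
3 2.8235 3->1
final: 1 -1.0389 -2.2215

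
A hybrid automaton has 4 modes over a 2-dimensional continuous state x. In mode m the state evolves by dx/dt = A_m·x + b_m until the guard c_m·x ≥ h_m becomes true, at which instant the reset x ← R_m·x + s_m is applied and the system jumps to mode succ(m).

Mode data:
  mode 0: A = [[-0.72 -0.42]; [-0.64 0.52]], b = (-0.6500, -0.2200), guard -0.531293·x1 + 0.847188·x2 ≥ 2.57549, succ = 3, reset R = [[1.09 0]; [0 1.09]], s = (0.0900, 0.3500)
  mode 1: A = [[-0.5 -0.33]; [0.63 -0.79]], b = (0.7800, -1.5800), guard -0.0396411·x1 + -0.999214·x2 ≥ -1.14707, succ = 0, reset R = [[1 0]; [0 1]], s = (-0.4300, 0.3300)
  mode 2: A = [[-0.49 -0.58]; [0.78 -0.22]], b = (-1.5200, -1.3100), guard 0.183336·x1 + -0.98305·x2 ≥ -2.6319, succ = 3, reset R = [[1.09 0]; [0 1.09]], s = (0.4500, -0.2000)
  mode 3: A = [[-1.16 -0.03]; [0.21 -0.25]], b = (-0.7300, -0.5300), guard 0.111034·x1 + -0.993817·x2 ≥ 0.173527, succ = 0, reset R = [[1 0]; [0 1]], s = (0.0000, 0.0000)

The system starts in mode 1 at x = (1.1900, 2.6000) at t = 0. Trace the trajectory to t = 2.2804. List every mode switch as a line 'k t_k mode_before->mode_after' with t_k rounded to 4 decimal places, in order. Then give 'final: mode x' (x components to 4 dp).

Mode 1: guard c·x = -1.1471 hit at Δt = 0.6371 (t = 0.6371), x⁻ = (0.9741, 1.1093) → reset → x⁺ = (0.5441, 1.4393), jump to mode 0
Mode 0: guard c·x = 2.5755 hit at Δt = 1.1745 (t = 1.8116), x⁻ = (-0.9095, 2.4697) → reset → x⁺ = (-0.9013, 3.0420), jump to mode 3
Mode 3: flow for 0.4688 to horizon, guard not reached → x = (-0.8163, 2.3917)

1 0.6371 1->0
2 1.8116 0->3
final: 3 -0.8163 2.3917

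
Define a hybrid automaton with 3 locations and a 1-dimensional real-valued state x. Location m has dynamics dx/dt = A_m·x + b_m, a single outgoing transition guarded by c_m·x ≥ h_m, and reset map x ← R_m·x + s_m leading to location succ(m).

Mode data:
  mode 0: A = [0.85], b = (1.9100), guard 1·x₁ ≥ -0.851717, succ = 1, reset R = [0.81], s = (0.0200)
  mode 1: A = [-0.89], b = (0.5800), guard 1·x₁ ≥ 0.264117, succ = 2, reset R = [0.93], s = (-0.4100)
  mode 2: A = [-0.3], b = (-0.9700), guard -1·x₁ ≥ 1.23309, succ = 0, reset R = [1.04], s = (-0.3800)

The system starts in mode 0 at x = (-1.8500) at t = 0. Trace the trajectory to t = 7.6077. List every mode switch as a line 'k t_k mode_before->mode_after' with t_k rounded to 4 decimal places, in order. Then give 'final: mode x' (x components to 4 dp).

1 1.4786 0->1
2 2.8569 1->2
3 4.2838 2->0
4 5.3072 0->1
5 6.6855 1->2
final: 2 -0.9061

Mode 0: guard c·x = -0.8517 hit at Δt = 1.4786 (t = 1.4786), x⁻ = (-0.8517) → reset → x⁺ = (-0.6699), jump to mode 1
Mode 1: guard c·x = 0.2641 hit at Δt = 1.3783 (t = 2.8569), x⁻ = (0.2641) → reset → x⁺ = (-0.1644), jump to mode 2
Mode 2: guard c·x = 1.2331 hit at Δt = 1.4269 (t = 4.2838), x⁻ = (-1.2331) → reset → x⁺ = (-1.6624), jump to mode 0
Mode 0: guard c·x = -0.8517 hit at Δt = 1.0234 (t = 5.3072), x⁻ = (-0.8517) → reset → x⁺ = (-0.6699), jump to mode 1
Mode 1: guard c·x = 0.2641 hit at Δt = 1.3783 (t = 6.6855), x⁻ = (0.2641) → reset → x⁺ = (-0.1644), jump to mode 2
Mode 2: flow for 0.9222 to horizon, guard not reached → x = (-0.9061)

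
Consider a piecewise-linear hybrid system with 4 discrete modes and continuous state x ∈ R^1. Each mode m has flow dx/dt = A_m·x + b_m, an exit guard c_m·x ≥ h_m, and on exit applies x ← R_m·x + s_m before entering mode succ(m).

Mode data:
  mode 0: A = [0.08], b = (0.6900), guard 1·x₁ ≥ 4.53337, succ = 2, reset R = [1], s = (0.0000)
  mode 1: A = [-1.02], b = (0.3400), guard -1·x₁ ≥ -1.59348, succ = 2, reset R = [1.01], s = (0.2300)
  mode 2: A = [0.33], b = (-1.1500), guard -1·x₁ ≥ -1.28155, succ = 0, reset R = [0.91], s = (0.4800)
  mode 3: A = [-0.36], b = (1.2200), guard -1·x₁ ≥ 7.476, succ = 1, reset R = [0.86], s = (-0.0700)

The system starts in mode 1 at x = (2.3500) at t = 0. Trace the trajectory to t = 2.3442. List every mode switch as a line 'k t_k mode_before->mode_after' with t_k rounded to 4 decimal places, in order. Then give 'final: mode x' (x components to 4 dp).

1 0.4610 1->2
2 1.3457 2->0
final: 0 2.5003

Mode 1: guard c·x = -1.5935 hit at Δt = 0.4610 (t = 0.4610), x⁻ = (1.5935) → reset → x⁺ = (1.8394), jump to mode 2
Mode 2: guard c·x = -1.2815 hit at Δt = 0.8847 (t = 1.3457), x⁻ = (1.2816) → reset → x⁺ = (1.6462), jump to mode 0
Mode 0: flow for 0.9985 to horizon, guard not reached → x = (2.5003)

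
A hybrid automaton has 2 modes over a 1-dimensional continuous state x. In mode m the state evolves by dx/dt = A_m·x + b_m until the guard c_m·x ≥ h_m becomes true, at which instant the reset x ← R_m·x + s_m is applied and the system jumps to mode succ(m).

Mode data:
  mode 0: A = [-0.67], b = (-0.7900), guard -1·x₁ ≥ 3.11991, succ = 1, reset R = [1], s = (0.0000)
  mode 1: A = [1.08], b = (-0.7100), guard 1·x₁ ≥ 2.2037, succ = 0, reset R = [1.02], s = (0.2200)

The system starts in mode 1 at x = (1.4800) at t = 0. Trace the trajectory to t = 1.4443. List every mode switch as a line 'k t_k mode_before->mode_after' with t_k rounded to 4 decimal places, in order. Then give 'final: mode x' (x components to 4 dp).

Mode 1: guard c·x = 2.2037 hit at Δt = 0.5844 (t = 0.5844), x⁻ = (2.2037) → reset → x⁺ = (2.4678), jump to mode 0
Mode 0: flow for 0.8599 to horizon, guard not reached → x = (0.8707)

1 0.5844 1->0
final: 0 0.8707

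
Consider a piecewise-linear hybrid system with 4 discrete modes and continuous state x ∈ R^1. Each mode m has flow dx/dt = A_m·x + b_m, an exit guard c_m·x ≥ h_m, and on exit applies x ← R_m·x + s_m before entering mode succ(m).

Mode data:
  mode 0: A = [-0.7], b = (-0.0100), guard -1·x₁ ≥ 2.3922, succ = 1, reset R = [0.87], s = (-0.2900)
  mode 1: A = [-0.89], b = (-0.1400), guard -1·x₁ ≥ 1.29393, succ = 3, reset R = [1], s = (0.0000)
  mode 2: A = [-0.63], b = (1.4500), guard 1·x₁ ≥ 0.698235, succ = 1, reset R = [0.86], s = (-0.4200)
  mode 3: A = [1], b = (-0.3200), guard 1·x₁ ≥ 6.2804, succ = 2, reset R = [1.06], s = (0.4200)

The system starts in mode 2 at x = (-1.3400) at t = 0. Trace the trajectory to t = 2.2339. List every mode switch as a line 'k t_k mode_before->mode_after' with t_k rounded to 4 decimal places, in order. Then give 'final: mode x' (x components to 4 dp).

Mode 2: guard c·x = 0.6982 hit at Δt = 1.3021 (t = 1.3021), x⁻ = (0.6982) → reset → x⁺ = (0.1805), jump to mode 1
Mode 1: flow for 0.9318 to horizon, guard not reached → x = (-0.0099)

1 1.3021 2->1
final: 1 -0.0099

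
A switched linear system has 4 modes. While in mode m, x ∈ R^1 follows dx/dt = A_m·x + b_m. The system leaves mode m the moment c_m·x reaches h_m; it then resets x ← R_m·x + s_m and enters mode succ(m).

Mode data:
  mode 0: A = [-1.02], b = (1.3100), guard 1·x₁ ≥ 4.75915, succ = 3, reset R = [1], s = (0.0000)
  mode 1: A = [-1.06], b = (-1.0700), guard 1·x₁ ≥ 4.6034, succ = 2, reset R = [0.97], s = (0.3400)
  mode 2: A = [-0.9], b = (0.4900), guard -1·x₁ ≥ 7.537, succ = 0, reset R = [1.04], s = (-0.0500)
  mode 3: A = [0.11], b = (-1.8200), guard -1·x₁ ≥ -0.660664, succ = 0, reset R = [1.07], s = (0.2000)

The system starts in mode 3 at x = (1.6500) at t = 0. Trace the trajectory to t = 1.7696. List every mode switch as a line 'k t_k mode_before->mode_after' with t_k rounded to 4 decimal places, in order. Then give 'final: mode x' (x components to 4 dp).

1 0.5846 3->0
final: 0 1.1716

Mode 3: guard c·x = -0.6607 hit at Δt = 0.5846 (t = 0.5846), x⁻ = (0.6607) → reset → x⁺ = (0.9069), jump to mode 0
Mode 0: flow for 1.1850 to horizon, guard not reached → x = (1.1716)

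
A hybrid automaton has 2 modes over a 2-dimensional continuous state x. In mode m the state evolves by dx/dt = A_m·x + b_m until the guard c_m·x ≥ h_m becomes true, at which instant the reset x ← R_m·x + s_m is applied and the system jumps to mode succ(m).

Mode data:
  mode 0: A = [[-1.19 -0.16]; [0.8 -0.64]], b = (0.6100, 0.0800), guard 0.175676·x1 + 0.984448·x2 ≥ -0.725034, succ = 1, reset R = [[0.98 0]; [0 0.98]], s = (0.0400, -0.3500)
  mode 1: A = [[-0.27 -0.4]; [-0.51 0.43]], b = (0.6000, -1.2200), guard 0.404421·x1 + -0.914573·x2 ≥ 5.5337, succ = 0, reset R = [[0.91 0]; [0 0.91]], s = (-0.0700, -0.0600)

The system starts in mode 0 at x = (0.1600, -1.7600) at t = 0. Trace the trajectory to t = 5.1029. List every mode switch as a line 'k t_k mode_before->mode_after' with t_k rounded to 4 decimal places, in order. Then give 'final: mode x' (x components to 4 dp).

Mode 0: guard c·x = -0.7250 hit at Δt = 0.8006 (t = 0.8006), x⁻ = (0.4752, -0.8213) → reset → x⁺ = (0.5057, -1.1549), jump to mode 1
Mode 1: guard c·x = 5.5337 hit at Δt = 1.2619 (t = 2.0625), x⁻ = (2.2611, -5.0507) → reset → x⁺ = (1.9876, -4.6562), jump to mode 0
Mode 0: guard c·x = -0.7250 hit at Δt = 1.3346 (t = 3.3971), x⁻ = (1.0268, -0.9197) → reset → x⁺ = (1.0463, -1.2513), jump to mode 1
Mode 1: guard c·x = 5.5337 hit at Δt = 1.1152 (t = 4.5123), x⁻ = (2.4983, -4.9458) → reset → x⁺ = (2.2035, -4.5607), jump to mode 0
Mode 0: flow for 0.5906 to horizon, guard not reached → x = (1.5697, -2.3590)

1 0.8006 0->1
2 2.0625 1->0
3 3.3971 0->1
4 4.5123 1->0
final: 0 1.5697 -2.3590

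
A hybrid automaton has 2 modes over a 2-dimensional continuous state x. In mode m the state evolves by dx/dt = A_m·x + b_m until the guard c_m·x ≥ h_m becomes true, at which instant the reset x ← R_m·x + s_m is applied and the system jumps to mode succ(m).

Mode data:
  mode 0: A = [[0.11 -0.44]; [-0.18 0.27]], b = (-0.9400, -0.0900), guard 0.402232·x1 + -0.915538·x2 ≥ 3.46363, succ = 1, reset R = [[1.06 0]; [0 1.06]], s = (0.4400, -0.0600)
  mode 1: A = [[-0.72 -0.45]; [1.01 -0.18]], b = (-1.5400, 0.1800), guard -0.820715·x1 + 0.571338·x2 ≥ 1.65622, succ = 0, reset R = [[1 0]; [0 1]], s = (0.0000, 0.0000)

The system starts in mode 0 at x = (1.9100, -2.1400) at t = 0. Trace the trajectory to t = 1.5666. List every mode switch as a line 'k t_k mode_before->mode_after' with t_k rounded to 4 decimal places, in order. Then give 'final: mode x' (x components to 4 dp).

Mode 0: guard c·x = 3.4636 hit at Δt = 0.6261 (t = 0.6261), x⁻ = (2.1427, -2.8418) → reset → x⁺ = (2.7113, -3.0723), jump to mode 1
Mode 1: flow for 0.9405 to horizon, guard not reached → x = (0.8498, -0.9320)

1 0.6261 0->1
final: 1 0.8498 -0.9320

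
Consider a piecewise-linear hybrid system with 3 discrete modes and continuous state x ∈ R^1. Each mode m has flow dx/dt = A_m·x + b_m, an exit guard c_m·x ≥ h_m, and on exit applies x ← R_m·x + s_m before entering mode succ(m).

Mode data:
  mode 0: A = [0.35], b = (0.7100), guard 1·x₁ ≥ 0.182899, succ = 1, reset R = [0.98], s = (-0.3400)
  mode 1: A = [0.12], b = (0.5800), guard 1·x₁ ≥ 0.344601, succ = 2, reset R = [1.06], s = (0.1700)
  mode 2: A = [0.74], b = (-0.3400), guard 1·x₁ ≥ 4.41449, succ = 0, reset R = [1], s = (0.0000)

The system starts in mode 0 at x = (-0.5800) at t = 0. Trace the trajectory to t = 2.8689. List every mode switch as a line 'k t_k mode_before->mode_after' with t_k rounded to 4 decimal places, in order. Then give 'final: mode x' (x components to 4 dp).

Mode 0: guard c·x = 0.1829 hit at Δt = 1.2088 (t = 1.2088), x⁻ = (0.1829) → reset → x⁺ = (-0.1608), jump to mode 1
Mode 1: guard c·x = 0.3446 hit at Δt = 0.8558 (t = 2.0646), x⁻ = (0.3446) → reset → x⁺ = (0.5353), jump to mode 2
Mode 2: flow for 0.8043 to horizon, guard not reached → x = (0.5969)

1 1.2088 0->1
2 2.0646 1->2
final: 2 0.5969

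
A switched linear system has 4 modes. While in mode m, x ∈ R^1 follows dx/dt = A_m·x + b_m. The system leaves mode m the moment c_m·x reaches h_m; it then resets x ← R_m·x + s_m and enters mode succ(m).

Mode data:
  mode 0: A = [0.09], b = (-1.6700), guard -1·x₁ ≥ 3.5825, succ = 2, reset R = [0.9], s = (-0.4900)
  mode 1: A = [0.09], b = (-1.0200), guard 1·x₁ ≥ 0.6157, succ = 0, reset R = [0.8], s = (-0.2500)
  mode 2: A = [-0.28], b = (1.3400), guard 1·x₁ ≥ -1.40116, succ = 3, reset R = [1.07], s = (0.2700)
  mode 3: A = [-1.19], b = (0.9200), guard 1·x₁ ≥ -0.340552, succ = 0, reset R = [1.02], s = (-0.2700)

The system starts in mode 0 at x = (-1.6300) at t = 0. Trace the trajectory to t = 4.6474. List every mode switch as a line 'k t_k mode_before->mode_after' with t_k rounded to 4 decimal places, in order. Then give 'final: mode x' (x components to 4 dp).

1 1.0259 0->2
2 2.1603 2->3
3 2.6533 3->0
4 4.2511 0->2
final: 2 -2.8214

Mode 0: guard c·x = 3.5825 hit at Δt = 1.0259 (t = 1.0259), x⁻ = (-3.5825) → reset → x⁺ = (-3.7143), jump to mode 2
Mode 2: guard c·x = -1.4012 hit at Δt = 1.1344 (t = 2.1603), x⁻ = (-1.4012) → reset → x⁺ = (-1.2292), jump to mode 3
Mode 3: guard c·x = -0.3406 hit at Δt = 0.4930 (t = 2.6533), x⁻ = (-0.3406) → reset → x⁺ = (-0.6174), jump to mode 0
Mode 0: guard c·x = 3.5825 hit at Δt = 1.5978 (t = 4.2511), x⁻ = (-3.5825) → reset → x⁺ = (-3.7143), jump to mode 2
Mode 2: flow for 0.3963 to horizon, guard not reached → x = (-2.8214)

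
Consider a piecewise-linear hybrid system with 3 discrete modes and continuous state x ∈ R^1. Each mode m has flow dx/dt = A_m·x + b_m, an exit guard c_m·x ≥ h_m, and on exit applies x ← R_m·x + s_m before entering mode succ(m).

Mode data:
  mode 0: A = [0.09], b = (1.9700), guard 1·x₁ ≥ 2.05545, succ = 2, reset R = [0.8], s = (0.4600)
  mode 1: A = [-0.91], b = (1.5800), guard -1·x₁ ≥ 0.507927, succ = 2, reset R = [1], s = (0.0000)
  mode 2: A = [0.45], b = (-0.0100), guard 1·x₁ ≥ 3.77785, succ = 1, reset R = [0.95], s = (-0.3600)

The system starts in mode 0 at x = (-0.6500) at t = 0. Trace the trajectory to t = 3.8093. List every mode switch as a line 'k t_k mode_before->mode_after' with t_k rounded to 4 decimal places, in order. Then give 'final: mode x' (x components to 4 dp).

Mode 0: guard c·x = 2.0554 hit at Δt = 1.3322 (t = 1.3322), x⁻ = (2.0554) → reset → x⁺ = (2.1044), jump to mode 2
Mode 2: guard c·x = 3.7778 hit at Δt = 1.3108 (t = 2.6430), x⁻ = (3.7778) → reset → x⁺ = (3.2290), jump to mode 1
Mode 1: flow for 1.1663 to horizon, guard not reached → x = (2.2527)

1 1.3322 0->2
2 2.6430 2->1
final: 1 2.2527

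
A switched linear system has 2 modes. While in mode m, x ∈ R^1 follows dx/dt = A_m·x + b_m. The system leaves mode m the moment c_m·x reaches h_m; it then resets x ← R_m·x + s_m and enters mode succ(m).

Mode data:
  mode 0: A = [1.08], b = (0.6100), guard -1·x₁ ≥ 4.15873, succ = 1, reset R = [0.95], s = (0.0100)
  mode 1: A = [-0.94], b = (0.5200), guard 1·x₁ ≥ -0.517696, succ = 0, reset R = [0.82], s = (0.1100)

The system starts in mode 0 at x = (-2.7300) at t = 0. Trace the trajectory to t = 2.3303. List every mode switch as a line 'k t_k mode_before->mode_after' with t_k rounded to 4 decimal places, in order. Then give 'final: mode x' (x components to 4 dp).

1 0.4692 0->1
2 1.9950 1->0
final: 0 -0.2053

Mode 0: guard c·x = 4.1587 hit at Δt = 0.4692 (t = 0.4692), x⁻ = (-4.1587) → reset → x⁺ = (-3.9408), jump to mode 1
Mode 1: guard c·x = -0.5177 hit at Δt = 1.5258 (t = 1.9950), x⁻ = (-0.5177) → reset → x⁺ = (-0.3145), jump to mode 0
Mode 0: flow for 0.3353 to horizon, guard not reached → x = (-0.2053)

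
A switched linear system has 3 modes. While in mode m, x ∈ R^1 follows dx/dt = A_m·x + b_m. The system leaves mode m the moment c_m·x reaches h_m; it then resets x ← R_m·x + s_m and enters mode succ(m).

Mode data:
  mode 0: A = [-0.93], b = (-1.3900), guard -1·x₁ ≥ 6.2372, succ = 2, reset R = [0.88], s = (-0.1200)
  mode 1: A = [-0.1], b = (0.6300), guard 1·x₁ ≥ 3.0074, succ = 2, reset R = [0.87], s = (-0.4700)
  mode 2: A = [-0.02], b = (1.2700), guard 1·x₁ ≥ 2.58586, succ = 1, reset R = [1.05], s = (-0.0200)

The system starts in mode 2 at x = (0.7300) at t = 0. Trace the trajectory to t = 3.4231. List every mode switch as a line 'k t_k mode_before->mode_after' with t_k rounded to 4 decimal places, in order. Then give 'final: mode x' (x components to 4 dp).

1 1.5006 2->1
2 2.4066 1->2
3 2.7660 2->1
final: 1 2.9244

Mode 2: guard c·x = 2.5859 hit at Δt = 1.5006 (t = 1.5006), x⁻ = (2.5859) → reset → x⁺ = (2.6952), jump to mode 1
Mode 1: guard c·x = 3.0074 hit at Δt = 0.9060 (t = 2.4066), x⁻ = (3.0074) → reset → x⁺ = (2.1464), jump to mode 2
Mode 2: guard c·x = 2.5859 hit at Δt = 0.3594 (t = 2.7660), x⁻ = (2.5859) → reset → x⁺ = (2.6952), jump to mode 1
Mode 1: flow for 0.6571 to horizon, guard not reached → x = (2.9244)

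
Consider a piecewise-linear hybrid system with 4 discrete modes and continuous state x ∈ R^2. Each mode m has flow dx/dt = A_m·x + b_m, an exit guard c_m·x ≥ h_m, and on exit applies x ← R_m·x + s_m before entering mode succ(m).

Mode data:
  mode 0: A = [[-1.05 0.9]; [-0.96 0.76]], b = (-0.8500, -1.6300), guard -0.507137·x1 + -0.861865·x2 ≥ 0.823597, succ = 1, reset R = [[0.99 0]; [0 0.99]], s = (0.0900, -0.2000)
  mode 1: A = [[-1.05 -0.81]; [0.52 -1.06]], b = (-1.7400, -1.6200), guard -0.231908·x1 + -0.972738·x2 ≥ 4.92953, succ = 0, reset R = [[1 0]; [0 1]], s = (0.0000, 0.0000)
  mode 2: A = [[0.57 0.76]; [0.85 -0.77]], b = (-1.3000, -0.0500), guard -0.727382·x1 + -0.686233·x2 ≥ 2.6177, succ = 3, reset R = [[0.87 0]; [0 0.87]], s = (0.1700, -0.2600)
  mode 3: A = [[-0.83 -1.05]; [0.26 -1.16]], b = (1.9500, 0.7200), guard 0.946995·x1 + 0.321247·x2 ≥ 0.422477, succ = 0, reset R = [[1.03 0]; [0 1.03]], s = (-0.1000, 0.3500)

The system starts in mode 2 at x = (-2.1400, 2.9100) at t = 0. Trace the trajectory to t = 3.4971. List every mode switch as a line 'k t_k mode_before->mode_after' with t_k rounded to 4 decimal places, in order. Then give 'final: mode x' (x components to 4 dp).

1 0.8467 2->3
2 2.0550 3->0
3 2.9222 0->1
final: 1 -0.5407 -1.2902

Mode 2: guard c·x = 2.6177 hit at Δt = 0.8467 (t = 0.8467), x⁻ = (-3.6267, 0.0296) → reset → x⁺ = (-2.9853, -0.2342), jump to mode 3
Mode 3: guard c·x = 0.4225 hit at Δt = 1.2083 (t = 2.0550), x⁻ = (0.3430, 0.3039) → reset → x⁺ = (0.2533, 0.6630), jump to mode 0
Mode 0: guard c·x = 0.8236 hit at Δt = 0.8672 (t = 2.9222), x⁻ = (-0.4305, -0.7023) → reset → x⁺ = (-0.3362, -0.8952), jump to mode 1
Mode 1: flow for 0.5749 to horizon, guard not reached → x = (-0.5407, -1.2902)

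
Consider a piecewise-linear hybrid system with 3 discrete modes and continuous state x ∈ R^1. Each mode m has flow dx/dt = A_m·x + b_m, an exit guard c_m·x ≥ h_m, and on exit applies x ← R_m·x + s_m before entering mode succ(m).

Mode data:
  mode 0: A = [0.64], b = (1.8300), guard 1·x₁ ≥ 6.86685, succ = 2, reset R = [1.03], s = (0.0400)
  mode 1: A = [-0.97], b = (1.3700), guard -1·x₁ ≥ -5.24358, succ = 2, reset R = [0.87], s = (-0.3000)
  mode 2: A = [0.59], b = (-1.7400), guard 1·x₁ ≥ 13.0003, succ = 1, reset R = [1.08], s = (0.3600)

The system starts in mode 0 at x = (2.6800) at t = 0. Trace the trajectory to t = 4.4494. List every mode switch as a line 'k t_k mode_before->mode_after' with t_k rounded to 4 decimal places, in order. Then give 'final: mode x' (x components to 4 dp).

Mode 0: guard c·x = 6.8669 hit at Δt = 0.8796 (t = 0.8796), x⁻ = (6.8668) → reset → x⁺ = (7.1129), jump to mode 2
Mode 2: guard c·x = 13.0003 hit at Δt = 1.4937 (t = 2.3733), x⁻ = (13.0003) → reset → x⁺ = (14.4003), jump to mode 1
Mode 1: guard c·x = -5.2436 hit at Δt = 1.2586 (t = 3.6319), x⁻ = (5.2436) → reset → x⁺ = (4.2619), jump to mode 2
Mode 2: flow for 0.8175 to horizon, guard not reached → x = (5.0756)

1 0.8796 0->2
2 2.3733 2->1
3 3.6319 1->2
final: 2 5.0756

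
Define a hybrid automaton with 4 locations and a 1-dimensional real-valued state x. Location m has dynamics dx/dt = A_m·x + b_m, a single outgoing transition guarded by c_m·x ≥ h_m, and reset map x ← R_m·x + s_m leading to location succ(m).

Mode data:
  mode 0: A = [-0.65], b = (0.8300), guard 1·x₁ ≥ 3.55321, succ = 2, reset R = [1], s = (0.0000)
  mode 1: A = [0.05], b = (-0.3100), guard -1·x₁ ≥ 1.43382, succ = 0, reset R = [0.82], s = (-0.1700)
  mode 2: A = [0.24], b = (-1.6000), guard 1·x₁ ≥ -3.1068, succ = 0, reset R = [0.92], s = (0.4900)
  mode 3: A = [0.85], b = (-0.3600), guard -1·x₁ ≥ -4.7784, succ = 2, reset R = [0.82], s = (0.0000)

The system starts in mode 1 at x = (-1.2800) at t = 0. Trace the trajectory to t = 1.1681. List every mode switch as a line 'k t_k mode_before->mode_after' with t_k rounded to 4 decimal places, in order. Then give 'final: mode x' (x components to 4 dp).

1 0.4071 1->0
final: 0 -0.3223

Mode 1: guard c·x = 1.4338 hit at Δt = 0.4071 (t = 0.4071), x⁻ = (-1.4338) → reset → x⁺ = (-1.3457), jump to mode 0
Mode 0: flow for 0.7610 to horizon, guard not reached → x = (-0.3223)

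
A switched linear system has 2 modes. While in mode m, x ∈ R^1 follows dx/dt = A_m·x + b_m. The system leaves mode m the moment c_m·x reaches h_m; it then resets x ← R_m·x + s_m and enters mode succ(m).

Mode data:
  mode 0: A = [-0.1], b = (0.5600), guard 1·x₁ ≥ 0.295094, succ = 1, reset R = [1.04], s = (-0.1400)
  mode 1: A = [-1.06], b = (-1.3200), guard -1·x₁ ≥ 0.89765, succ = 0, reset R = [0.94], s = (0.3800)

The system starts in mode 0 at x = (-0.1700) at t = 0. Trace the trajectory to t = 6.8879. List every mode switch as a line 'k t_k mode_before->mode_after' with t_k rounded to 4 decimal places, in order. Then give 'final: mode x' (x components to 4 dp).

Mode 0: guard c·x = 0.2951 hit at Δt = 0.8404 (t = 0.8404), x⁻ = (0.2951) → reset → x⁺ = (0.1669), jump to mode 1
Mode 1: guard c·x = 0.8976 hit at Δt = 1.3224 (t = 2.1628), x⁻ = (-0.8976) → reset → x⁺ = (-0.4638), jump to mode 0
Mode 0: guard c·x = 0.2951 hit at Δt = 1.3370 (t = 3.4998), x⁻ = (0.2951) → reset → x⁺ = (0.1669), jump to mode 1
Mode 1: guard c·x = 0.8976 hit at Δt = 1.3224 (t = 4.8222), x⁻ = (-0.8976) → reset → x⁺ = (-0.4638), jump to mode 0
Mode 0: guard c·x = 0.2951 hit at Δt = 1.3370 (t = 6.1593), x⁻ = (0.2951) → reset → x⁺ = (0.1669), jump to mode 1
Mode 1: flow for 0.7286 to horizon, guard not reached → x = (-0.5930)

1 0.8404 0->1
2 2.1628 1->0
3 3.4998 0->1
4 4.8222 1->0
5 6.1593 0->1
final: 1 -0.5930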